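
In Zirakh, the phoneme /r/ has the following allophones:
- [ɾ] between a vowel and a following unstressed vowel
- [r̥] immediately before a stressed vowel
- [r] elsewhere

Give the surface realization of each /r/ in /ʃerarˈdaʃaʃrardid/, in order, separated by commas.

Occurrence 1 (position 3): between a vowel and a following unstressed vowel → [ɾ].
Occurrence 2 (position 5): no conditioning environment matches → elsewhere allophone [r].
Occurrence 3 (position 11): no conditioning environment matches → elsewhere allophone [r].
Occurrence 4 (position 13): no conditioning environment matches → elsewhere allophone [r].

[ɾ], [r], [r], [r]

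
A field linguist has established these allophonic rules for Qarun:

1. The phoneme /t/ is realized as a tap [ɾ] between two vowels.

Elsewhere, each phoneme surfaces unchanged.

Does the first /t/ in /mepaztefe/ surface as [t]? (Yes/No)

/t/ (between /z/ and /e/) is in the target of rule 1 but the environment (between two vowels) is not met → [t].
The actual realization is [t], which matches [t].

Yes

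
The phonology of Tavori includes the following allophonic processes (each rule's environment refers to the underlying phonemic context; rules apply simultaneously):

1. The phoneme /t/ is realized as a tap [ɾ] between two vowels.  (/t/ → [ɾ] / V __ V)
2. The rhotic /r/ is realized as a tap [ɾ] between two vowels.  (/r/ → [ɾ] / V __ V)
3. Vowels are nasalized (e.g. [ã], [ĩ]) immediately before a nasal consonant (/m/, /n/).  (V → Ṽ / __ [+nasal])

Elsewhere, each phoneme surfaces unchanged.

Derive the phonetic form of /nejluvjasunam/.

[nejluvjasũnãm]

/n/ (word-initial) is unaffected → [n].
/e/ (between /n/ and /j/): rule 3 targets it, but not before a nasal consonant → unchanged [e].
/j/ (between /e/ and /l/): no rule targets it → [j].
/l/ (between /j/ and /u/) is unaffected → [l].
/u/ (between /l/ and /v/) fails the environment for rule 3, so it stays [u].
/v/ stays [v].
/j/ — not in any rule's target class → [j].
/a/ (between /j/ and /s/) fails the environment for rule 3, so it stays [a].
/s/ — not in any rule's target class → [s].
Rule 3 applies to /u/ (between /s/ and /n/: before a nasal consonant) → [ũ].
/n/ (between /u/ and /a/): no rule targets it → [n].
/a/ meets the environment for rule 3 (before a nasal consonant) → [ã].
/m/ (word-final): no rule targets it → [m].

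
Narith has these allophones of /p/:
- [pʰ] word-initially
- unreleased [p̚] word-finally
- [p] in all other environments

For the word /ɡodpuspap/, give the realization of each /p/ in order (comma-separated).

[p], [p], [p̚]

Occurrence 1 (position 4): no conditioning environment matches → elsewhere allophone [p].
Occurrence 2 (position 7): no conditioning environment matches → elsewhere allophone [p].
Occurrence 3 (position 9): word-finally → [p̚].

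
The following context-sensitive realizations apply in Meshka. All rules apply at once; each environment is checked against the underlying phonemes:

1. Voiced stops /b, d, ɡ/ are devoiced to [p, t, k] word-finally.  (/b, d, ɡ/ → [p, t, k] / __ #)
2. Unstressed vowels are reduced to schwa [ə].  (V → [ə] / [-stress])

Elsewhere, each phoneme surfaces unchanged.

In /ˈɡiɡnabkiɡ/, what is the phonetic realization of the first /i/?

/i/ — between /ɡ/ and /ɡ/; rule 2 does not apply here → [i].

[i]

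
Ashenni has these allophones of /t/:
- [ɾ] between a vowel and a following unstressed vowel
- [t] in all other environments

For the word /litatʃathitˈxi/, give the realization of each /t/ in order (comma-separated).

[ɾ], [t], [t], [t]

Occurrence 1 (position 3): between a vowel and a following unstressed vowel → [ɾ].
Occurrence 2 (position 5): no conditioning environment matches → elsewhere allophone [t].
Occurrence 3 (position 8): no conditioning environment matches → elsewhere allophone [t].
Occurrence 4 (position 11): no conditioning environment matches → elsewhere allophone [t].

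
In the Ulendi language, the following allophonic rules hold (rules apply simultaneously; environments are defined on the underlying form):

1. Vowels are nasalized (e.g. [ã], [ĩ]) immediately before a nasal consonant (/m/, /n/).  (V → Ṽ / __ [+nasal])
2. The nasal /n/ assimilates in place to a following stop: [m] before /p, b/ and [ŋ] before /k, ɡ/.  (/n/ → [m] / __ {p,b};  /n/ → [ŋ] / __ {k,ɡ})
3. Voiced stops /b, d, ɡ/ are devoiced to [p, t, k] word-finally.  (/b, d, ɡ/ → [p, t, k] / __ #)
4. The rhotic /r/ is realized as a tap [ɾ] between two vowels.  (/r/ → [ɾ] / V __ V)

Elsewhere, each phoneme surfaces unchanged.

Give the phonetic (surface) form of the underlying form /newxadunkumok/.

/n/ (word-initial) is in the target of rule 2 but the environment (before a labial or velar stop) is not met → [n].
/e/ (between /n/ and /w/) is in the target of rule 1 but the environment (before a nasal consonant) is not met → [e].
/a/ (between /x/ and /d/) is in the target of rule 1 but the environment (before a nasal consonant) is not met → [a].
/d/ (between /a/ and /u/) fails the environment for rule 3, so it stays [d].
/u/ (between /d/ and /n/) occurs before a nasal consonant → [ũ] by rule 1.
/n/ — between /u/ and /k/, before a labial or velar stop — surfaces as [ŋ] (rule 2).
/u/ meets the environment for rule 1 (before a nasal consonant) → [ũ].
/o/ (between /m/ and /k/) fails the environment for rule 1, so it stays [o].

[newxadũŋkũmok]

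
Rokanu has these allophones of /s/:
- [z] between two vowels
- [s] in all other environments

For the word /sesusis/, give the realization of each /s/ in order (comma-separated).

[s], [z], [z], [s]

Occurrence 1 (position 1): no conditioning environment matches → elsewhere allophone [s].
Occurrence 2 (position 3): between two vowels → [z].
Occurrence 3 (position 5): between two vowels → [z].
Occurrence 4 (position 7): no conditioning environment matches → elsewhere allophone [s].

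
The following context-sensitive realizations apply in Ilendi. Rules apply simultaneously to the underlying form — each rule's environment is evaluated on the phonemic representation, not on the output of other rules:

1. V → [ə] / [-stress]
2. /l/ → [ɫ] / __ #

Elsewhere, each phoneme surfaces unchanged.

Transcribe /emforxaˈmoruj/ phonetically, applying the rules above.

[əmfərxəˈmorəj]

/e/ — word-initial, in an unstressed syllable — surfaces as [ə] (rule 1).
/m/ (between /e/ and /f/) is unaffected → [m].
/f/ (between /m/ and /o/) is unaffected → [f].
/o/ (between /f/ and /r/): in an unstressed syllable, so rule 1 applies → [ə].
/r/ stays [r].
/x/ — not in any rule's target class → [x].
/a/ — between /x/ and /m/, in an unstressed syllable — surfaces as [ə] (rule 1).
/m/ (between /a/ and /o/) is unaffected → [m].
/o/ (between /m/ and /r/) is in the target of rule 1 but the environment (in an unstressed syllable) is not met → [o].
/r/ (between /o/ and /u/) is unaffected → [r].
/u/ — between /r/ and /j/, in an unstressed syllable — surfaces as [ə] (rule 1).
/j/ — not in any rule's target class → [j].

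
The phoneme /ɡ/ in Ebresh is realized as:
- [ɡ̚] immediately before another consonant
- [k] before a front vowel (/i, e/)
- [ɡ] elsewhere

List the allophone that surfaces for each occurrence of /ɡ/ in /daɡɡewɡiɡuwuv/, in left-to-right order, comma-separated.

[ɡ̚], [k], [k], [ɡ]

Occurrence 1 (position 3): immediately before another consonant → [ɡ̚].
Occurrence 2 (position 4): before a front vowel (/i, e/) → [k].
Occurrence 3 (position 7): before a front vowel (/i, e/) → [k].
Occurrence 4 (position 9): no conditioning environment matches → elsewhere allophone [ɡ].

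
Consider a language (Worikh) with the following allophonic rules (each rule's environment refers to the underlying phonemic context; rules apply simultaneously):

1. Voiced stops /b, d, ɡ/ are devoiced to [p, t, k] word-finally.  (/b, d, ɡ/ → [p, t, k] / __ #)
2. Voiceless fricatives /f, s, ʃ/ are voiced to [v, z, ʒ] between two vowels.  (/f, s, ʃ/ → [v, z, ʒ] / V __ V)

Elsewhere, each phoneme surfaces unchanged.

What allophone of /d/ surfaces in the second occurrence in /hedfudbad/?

/d/ (between /u/ and /b/): rule 1 targets it, but not word-finally → unchanged [d].

[d]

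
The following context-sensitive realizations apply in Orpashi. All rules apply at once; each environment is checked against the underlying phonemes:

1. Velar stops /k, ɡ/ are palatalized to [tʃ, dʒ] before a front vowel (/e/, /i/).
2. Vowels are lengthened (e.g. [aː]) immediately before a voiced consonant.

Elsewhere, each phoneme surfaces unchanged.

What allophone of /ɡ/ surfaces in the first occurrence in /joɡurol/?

[ɡ]

/ɡ/ (between /o/ and /u/) fails the environment for rule 1, so it stays [ɡ].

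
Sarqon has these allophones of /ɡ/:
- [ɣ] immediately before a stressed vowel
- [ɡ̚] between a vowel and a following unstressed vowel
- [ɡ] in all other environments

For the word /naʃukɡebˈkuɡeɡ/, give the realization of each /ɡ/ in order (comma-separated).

[ɡ], [ɡ̚], [ɡ]

Occurrence 1 (position 6): no conditioning environment matches → elsewhere allophone [ɡ].
Occurrence 2 (position 11): between a vowel and a following unstressed vowel → [ɡ̚].
Occurrence 3 (position 13): no conditioning environment matches → elsewhere allophone [ɡ].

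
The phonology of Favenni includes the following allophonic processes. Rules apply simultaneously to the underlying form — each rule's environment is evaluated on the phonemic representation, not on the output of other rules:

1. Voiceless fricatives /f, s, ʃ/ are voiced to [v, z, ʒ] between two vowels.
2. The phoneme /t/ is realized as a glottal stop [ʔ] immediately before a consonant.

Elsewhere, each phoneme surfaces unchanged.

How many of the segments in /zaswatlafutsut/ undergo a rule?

3

Segments that undergo a rule: /t/ → [ʔ] (rule 2); /f/ → [v] (rule 1); /t/ → [ʔ] (rule 2).
All other segments surface unchanged.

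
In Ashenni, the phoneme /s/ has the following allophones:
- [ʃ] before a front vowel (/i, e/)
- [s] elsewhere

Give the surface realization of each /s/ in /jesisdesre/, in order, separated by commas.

[ʃ], [s], [s]

Occurrence 1 (position 3): before a front vowel (/i, e/) → [ʃ].
Occurrence 2 (position 5): no conditioning environment matches → elsewhere allophone [s].
Occurrence 3 (position 8): no conditioning environment matches → elsewhere allophone [s].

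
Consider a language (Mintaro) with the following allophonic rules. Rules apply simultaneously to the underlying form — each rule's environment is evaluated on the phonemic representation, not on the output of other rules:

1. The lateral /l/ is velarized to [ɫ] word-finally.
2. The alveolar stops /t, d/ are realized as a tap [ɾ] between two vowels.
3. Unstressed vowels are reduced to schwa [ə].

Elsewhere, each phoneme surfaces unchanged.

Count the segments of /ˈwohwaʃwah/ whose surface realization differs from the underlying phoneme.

2

Segments that undergo a rule: /a/ → [ə] (rule 3); /a/ → [ə] (rule 3).
All other segments surface unchanged.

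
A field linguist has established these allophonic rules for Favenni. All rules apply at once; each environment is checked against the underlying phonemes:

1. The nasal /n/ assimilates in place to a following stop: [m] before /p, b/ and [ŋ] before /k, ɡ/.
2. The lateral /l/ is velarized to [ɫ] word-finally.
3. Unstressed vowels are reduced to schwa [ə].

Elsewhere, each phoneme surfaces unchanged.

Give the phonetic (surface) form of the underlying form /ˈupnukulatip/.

[ˈupnəkələtəp]

/u/ (word-initial) is in the target of rule 3 but the environment (in an unstressed syllable) is not met → [u].
/p/ — not in any rule's target class → [p].
/n/ — between /p/ and /u/; rule 1 does not apply here → [n].
/u/ (between /n/ and /k/) occurs in an unstressed syllable → [ə] by rule 3.
/k/ — not in any rule's target class → [k].
Rule 3 applies to /u/ (between /k/ and /l/: in an unstressed syllable) → [ə].
/l/ (between /u/ and /a/) fails the environment for rule 2, so it stays [l].
/a/ (between /l/ and /t/) occurs in an unstressed syllable → [ə] by rule 3.
/t/ (between /a/ and /i/) is unaffected → [t].
/i/ (between /t/ and /p/) occurs in an unstressed syllable → [ə] by rule 3.
/p/ — not in any rule's target class → [p].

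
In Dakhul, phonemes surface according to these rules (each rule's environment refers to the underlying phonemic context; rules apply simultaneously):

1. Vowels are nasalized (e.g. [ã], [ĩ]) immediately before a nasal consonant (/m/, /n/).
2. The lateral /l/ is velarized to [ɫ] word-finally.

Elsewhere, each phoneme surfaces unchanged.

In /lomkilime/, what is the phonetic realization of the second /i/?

[ĩ]

/i/ meets the environment for rule 1 (before a nasal consonant) → [ĩ].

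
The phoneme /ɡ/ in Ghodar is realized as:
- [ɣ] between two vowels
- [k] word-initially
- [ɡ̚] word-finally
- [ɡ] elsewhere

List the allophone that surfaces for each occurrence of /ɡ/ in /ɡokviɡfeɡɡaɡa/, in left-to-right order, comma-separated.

[k], [ɡ], [ɡ], [ɡ], [ɣ]

Occurrence 1 (position 1): word-initially → [k].
Occurrence 2 (position 6): no conditioning environment matches → elsewhere allophone [ɡ].
Occurrence 3 (position 9): no conditioning environment matches → elsewhere allophone [ɡ].
Occurrence 4 (position 10): no conditioning environment matches → elsewhere allophone [ɡ].
Occurrence 5 (position 12): between two vowels → [ɣ].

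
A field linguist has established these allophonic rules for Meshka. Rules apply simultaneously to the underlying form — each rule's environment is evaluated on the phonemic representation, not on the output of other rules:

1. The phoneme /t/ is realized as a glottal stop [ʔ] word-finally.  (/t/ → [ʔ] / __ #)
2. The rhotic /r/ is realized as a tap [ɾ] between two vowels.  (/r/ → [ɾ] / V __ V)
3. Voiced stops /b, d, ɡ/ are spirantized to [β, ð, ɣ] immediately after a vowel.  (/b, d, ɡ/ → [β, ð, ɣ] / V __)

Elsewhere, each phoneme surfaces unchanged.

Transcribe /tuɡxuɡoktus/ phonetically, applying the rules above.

[tuɣxuɣoktus]

/t/ (word-initial): rule 1 targets it, but not word-finally → unchanged [t].
/ɡ/ (between /u/ and /x/): immediately after a vowel, so rule 3 applies → [ɣ].
Rule 3 applies to /ɡ/ (between /u/ and /o/: immediately after a vowel) → [ɣ].
/t/ (between /k/ and /u/) is in the target of rule 1 but the environment (word-finally) is not met → [t].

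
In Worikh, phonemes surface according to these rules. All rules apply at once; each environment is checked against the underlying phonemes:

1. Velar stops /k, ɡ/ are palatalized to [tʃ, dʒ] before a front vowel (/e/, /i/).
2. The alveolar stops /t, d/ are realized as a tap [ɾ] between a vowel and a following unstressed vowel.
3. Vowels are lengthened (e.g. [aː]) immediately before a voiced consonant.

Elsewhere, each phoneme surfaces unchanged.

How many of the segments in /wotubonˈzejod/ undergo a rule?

5

Segments that undergo a rule: /t/ → [ɾ] (rule 2); /u/ → [uː] (rule 3); /o/ → [oː] (rule 3); /e/ → [eː] (rule 3); /o/ → [oː] (rule 3).
All other segments surface unchanged.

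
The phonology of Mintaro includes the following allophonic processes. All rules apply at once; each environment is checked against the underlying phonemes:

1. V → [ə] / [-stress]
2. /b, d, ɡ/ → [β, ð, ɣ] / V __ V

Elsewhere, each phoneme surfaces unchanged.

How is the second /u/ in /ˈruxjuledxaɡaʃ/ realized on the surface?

/u/ meets the environment for rule 1 (in an unstressed syllable) → [ə].

[ə]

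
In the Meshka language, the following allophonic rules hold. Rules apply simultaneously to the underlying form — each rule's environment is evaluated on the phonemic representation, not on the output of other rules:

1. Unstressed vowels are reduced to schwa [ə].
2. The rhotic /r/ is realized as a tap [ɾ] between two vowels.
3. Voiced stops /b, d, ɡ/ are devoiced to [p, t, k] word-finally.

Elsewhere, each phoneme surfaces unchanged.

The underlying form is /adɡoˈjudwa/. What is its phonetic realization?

[ədɡəˈjudwə]

/a/ (word-initial) occurs in an unstressed syllable → [ə] by rule 1.
/d/ (between /a/ and /ɡ/) is in the target of rule 3 but the environment (word-finally) is not met → [d].
/ɡ/ (between /d/ and /o/) is in the target of rule 3 but the environment (word-finally) is not met → [ɡ].
Rule 1 applies to /o/ (between /ɡ/ and /j/: in an unstressed syllable) → [ə].
/j/ (between /o/ and /u/): no rule targets it → [j].
/u/ (between /j/ and /d/): rule 1 targets it, but not in an unstressed syllable → unchanged [u].
/d/ (between /u/ and /w/) fails the environment for rule 3, so it stays [d].
/w/ (between /d/ and /a/) is unaffected → [w].
/a/ (word-final) occurs in an unstressed syllable → [ə] by rule 1.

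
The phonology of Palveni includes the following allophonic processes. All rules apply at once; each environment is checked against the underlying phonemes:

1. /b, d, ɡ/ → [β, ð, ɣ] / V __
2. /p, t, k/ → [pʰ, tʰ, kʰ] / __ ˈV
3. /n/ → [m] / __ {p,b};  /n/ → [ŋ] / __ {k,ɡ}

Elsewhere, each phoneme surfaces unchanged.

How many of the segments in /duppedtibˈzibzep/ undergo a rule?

Segments that undergo a rule: /d/ → [ð] (rule 1); /b/ → [β] (rule 1); /b/ → [β] (rule 1).
All other segments surface unchanged.

3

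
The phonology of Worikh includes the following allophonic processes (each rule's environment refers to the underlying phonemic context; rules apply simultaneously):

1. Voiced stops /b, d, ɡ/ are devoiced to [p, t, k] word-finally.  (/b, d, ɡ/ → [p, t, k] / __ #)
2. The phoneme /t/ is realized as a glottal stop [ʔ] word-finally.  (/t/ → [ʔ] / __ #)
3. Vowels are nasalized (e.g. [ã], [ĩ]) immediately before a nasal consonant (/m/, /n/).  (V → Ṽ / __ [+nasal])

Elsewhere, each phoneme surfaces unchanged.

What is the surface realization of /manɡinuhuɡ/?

/m/ stays [m].
/a/ — between /m/ and /n/, before a nasal consonant — surfaces as [ã] (rule 3).
/n/ stays [n].
/ɡ/ (between /n/ and /i/) fails the environment for rule 1, so it stays [ɡ].
Rule 3 applies to /i/ (between /ɡ/ and /n/: before a nasal consonant) → [ĩ].
/n/ stays [n].
/u/ (between /n/ and /h/): rule 3 targets it, but not before a nasal consonant → unchanged [u].
/h/ (between /u/ and /u/) is unaffected → [h].
/u/ — between /h/ and /ɡ/; rule 3 does not apply here → [u].
/ɡ/ (word-final) occurs word-finally → [k] by rule 1.

[mãnɡĩnuhuk]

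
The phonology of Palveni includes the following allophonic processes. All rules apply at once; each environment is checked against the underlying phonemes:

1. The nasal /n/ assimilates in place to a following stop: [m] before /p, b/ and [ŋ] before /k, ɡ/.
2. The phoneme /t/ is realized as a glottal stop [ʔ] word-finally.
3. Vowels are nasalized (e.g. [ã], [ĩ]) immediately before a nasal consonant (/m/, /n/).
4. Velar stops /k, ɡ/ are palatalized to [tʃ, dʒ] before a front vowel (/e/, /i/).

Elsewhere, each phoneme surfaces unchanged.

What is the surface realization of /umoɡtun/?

[ũmoɡtũn]

/u/ (word-initial): before a nasal consonant, so rule 3 applies → [ũ].
/m/ stays [m].
/o/ (between /m/ and /ɡ/): rule 3 targets it, but not before a nasal consonant → unchanged [o].
/ɡ/ (between /o/ and /t/): rule 4 targets it, but not before a front vowel → unchanged [ɡ].
/t/ — between /ɡ/ and /u/; rule 2 does not apply here → [t].
/u/ meets the environment for rule 3 (before a nasal consonant) → [ũ].
/n/ (word-final) is in the target of rule 1 but the environment (before a labial or velar stop) is not met → [n].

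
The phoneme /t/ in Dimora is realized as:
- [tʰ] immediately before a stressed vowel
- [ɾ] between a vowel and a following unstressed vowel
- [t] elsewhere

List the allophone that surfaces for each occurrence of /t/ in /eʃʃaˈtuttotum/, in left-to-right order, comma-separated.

[tʰ], [t], [t], [ɾ]

Occurrence 1 (position 5): immediately before a stressed vowel → [tʰ].
Occurrence 2 (position 7): no conditioning environment matches → elsewhere allophone [t].
Occurrence 3 (position 8): no conditioning environment matches → elsewhere allophone [t].
Occurrence 4 (position 10): between a vowel and an unstressed vowel → [ɾ].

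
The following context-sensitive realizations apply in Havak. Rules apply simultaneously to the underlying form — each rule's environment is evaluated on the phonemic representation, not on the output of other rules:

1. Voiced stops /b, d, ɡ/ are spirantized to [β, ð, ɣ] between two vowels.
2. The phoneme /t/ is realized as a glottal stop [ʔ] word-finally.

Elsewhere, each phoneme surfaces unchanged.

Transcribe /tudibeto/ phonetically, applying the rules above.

/t/ (word-initial) is in the target of rule 2 but the environment (word-finally) is not met → [t].
/u/ (between /t/ and /d/) is unaffected → [u].
/d/ (between /u/ and /i/) occurs between two vowels → [ð] by rule 1.
/i/ (between /d/ and /b/): no rule targets it → [i].
/b/ meets the environment for rule 1 (between two vowels) → [β].
/e/ (between /b/ and /t/) is unaffected → [e].
/t/ (between /e/ and /o/): rule 2 targets it, but not word-finally → unchanged [t].
/o/ (word-final): no rule targets it → [o].

[tuðiβeto]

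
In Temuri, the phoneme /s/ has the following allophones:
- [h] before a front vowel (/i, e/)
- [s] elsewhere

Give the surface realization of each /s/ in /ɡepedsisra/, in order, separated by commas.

[h], [s]

Occurrence 1 (position 6): before a front vowel (/i, e/) → [h].
Occurrence 2 (position 8): no conditioning environment matches → elsewhere allophone [s].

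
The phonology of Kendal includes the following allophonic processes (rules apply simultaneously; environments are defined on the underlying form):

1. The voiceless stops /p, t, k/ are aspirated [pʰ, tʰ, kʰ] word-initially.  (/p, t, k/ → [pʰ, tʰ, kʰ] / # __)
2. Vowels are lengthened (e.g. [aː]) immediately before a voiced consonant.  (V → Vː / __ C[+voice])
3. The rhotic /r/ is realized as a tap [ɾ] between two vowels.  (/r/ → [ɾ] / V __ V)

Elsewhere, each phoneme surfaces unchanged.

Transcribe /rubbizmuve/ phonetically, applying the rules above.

[ruːbbiːzmuːve]

/r/ (word-initial): rule 3 targets it, but not between two vowels → unchanged [r].
/u/ (between /r/ and /b/): before a voiced consonant, so rule 2 applies → [uː].
/b/ (between /u/ and /b/): no rule targets it → [b].
/b/ stays [b].
/i/ — between /b/ and /z/, before a voiced consonant — surfaces as [iː] (rule 2).
/z/ (between /i/ and /m/): no rule targets it → [z].
/m/ stays [m].
/u/ — between /m/ and /v/, before a voiced consonant — surfaces as [uː] (rule 2).
/v/ — not in any rule's target class → [v].
/e/ — word-final; rule 2 does not apply here → [e].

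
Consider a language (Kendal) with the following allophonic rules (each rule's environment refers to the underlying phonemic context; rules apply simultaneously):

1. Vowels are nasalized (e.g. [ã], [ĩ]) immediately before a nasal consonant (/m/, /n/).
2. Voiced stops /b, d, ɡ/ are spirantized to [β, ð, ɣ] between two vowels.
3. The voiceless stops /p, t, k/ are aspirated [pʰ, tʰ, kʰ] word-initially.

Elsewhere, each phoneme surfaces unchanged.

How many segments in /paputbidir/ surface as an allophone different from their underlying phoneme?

2

Segments that undergo a rule: /p/ → [pʰ] (rule 3); /d/ → [ð] (rule 2).
All other segments surface unchanged.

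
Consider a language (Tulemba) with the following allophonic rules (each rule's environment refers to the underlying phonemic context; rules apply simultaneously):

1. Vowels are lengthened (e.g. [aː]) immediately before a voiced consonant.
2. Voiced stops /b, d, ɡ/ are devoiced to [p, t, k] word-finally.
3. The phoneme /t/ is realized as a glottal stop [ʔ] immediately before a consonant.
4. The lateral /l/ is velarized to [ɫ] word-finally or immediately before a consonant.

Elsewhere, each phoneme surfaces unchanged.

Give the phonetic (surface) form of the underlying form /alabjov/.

Rule 1 applies to /a/ (word-initial: before a voiced consonant) → [aː].
/l/ (between /a/ and /a/) is in the target of rule 4 but the environment (word-finally or immediately before a consonant) is not met → [l].
/a/ (between /l/ and /b/) occurs before a voiced consonant → [aː] by rule 1.
/b/ — between /a/ and /j/; rule 2 does not apply here → [b].
/j/ — not in any rule's target class → [j].
Rule 1 applies to /o/ (between /j/ and /v/: before a voiced consonant) → [oː].
/v/ stays [v].

[aːlaːbjoːv]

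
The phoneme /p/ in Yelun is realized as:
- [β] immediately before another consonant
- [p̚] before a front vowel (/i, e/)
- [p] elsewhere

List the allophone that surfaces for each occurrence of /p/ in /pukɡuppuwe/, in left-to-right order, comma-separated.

Occurrence 1 (position 1): no conditioning environment matches → elsewhere allophone [p].
Occurrence 2 (position 6): immediately before another consonant → [β].
Occurrence 3 (position 7): no conditioning environment matches → elsewhere allophone [p].

[p], [β], [p]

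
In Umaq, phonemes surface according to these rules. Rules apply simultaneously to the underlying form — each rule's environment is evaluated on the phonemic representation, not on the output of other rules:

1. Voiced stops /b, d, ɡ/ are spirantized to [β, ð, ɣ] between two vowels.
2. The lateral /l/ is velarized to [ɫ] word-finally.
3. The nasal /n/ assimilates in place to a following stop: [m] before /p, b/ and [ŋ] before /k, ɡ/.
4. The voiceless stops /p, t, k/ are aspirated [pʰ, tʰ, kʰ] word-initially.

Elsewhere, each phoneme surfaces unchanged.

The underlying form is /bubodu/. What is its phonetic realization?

/b/ — word-initial; rule 1 does not apply here → [b].
/u/ (between /b/ and /b/): no rule targets it → [u].
/b/ (between /u/ and /o/) occurs between two vowels → [β] by rule 1.
/o/ stays [o].
/d/ (between /o/ and /u/) occurs between two vowels → [ð] by rule 1.
/u/ (word-final): no rule targets it → [u].

[buβoðu]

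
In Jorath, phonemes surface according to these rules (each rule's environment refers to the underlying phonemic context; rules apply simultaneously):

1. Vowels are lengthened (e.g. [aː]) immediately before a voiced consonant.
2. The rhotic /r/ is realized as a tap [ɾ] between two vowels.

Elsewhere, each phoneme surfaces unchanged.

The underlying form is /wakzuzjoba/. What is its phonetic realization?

[wakzuːzjoːba]

/a/ (between /w/ and /k/) is in the target of rule 1 but the environment (before a voiced consonant) is not met → [a].
/u/ — between /z/ and /z/, before a voiced consonant — surfaces as [uː] (rule 1).
/o/ (between /j/ and /b/) occurs before a voiced consonant → [oː] by rule 1.
/a/ (word-final) is in the target of rule 1 but the environment (before a voiced consonant) is not met → [a].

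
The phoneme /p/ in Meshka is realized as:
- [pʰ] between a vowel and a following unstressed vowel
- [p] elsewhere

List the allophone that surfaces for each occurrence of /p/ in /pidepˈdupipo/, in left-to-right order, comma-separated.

[p], [p], [pʰ], [pʰ]

Occurrence 1 (position 1): no conditioning environment matches → elsewhere allophone [p].
Occurrence 2 (position 5): no conditioning environment matches → elsewhere allophone [p].
Occurrence 3 (position 8): between a vowel and a following unstressed vowel → [pʰ].
Occurrence 4 (position 10): between a vowel and a following unstressed vowel → [pʰ].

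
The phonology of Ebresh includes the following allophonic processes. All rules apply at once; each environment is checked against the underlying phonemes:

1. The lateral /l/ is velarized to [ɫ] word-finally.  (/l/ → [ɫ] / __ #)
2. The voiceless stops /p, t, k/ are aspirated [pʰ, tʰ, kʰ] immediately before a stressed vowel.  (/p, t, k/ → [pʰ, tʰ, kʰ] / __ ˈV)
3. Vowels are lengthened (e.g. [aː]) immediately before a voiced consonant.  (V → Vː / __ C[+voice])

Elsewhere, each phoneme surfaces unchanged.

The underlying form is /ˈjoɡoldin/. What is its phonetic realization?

/o/ meets the environment for rule 3 (before a voiced consonant) → [oː].
Rule 3 applies to /o/ (between /ɡ/ and /l/: before a voiced consonant) → [oː].
/l/ — between /o/ and /d/; rule 1 does not apply here → [l].
/i/ meets the environment for rule 3 (before a voiced consonant) → [iː].

[ˈjoːɡoːldiːn]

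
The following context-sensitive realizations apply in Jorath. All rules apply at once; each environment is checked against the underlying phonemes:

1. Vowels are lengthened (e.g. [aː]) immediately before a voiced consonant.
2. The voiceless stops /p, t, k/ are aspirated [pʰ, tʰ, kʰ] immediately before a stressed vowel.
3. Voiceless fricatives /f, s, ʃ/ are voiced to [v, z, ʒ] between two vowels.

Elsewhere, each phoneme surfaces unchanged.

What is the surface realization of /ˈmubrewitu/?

[ˈmuːbreːwitu]

/u/ meets the environment for rule 1 (before a voiced consonant) → [uː].
/e/ meets the environment for rule 1 (before a voiced consonant) → [eː].
/i/ (between /w/ and /t/) fails the environment for rule 1, so it stays [i].
/t/ (between /i/ and /u/) is in the target of rule 2 but the environment (immediately before a stressed vowel) is not met → [t].
/u/ (word-final) fails the environment for rule 1, so it stays [u].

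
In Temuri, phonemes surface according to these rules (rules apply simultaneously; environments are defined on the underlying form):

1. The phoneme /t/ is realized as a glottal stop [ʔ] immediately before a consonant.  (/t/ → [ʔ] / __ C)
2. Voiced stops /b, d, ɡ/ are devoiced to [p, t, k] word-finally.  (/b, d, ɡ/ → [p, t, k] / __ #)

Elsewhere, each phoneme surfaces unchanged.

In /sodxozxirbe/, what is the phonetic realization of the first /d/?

/d/ (between /o/ and /x/) is in the target of rule 2 but the environment (word-finally) is not met → [d].

[d]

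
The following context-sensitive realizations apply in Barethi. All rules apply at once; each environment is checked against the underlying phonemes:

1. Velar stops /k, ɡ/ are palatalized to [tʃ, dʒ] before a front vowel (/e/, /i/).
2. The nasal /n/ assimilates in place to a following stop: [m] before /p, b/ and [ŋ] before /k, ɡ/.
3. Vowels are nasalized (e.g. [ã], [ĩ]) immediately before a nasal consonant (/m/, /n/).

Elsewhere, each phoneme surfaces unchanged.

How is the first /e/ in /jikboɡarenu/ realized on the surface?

/e/ (between /r/ and /n/) occurs before a nasal consonant → [ẽ] by rule 3.

[ẽ]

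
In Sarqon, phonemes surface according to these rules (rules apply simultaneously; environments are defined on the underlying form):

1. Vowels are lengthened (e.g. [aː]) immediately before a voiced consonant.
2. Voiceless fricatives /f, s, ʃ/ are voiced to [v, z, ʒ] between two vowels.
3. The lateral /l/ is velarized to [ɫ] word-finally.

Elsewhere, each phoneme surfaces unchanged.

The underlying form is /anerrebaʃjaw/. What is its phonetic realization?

[aːneːrreːbaʃjaːw]

/a/ meets the environment for rule 1 (before a voiced consonant) → [aː].
/n/ (between /a/ and /e/) is unaffected → [n].
/e/ — between /n/ and /r/, before a voiced consonant — surfaces as [eː] (rule 1).
/r/ (between /e/ and /r/): no rule targets it → [r].
/r/ — not in any rule's target class → [r].
Rule 1 applies to /e/ (between /r/ and /b/: before a voiced consonant) → [eː].
/b/ (between /e/ and /a/) is unaffected → [b].
/a/ (between /b/ and /ʃ/) fails the environment for rule 1, so it stays [a].
/ʃ/ (between /a/ and /j/): rule 2 targets it, but not between two vowels → unchanged [ʃ].
/j/ (between /ʃ/ and /a/) is unaffected → [j].
Rule 1 applies to /a/ (between /j/ and /w/: before a voiced consonant) → [aː].
/w/ stays [w].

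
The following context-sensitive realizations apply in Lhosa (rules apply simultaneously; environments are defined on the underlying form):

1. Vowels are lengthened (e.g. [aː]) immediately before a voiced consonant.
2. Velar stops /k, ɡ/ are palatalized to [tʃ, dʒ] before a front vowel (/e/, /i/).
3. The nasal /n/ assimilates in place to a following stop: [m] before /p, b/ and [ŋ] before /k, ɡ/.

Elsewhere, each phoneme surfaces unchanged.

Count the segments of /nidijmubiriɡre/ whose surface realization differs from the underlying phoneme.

Segments that undergo a rule: /i/ → [iː] (rule 1); /i/ → [iː] (rule 1); /u/ → [uː] (rule 1); /i/ → [iː] (rule 1); /i/ → [iː] (rule 1).
All other segments surface unchanged.

5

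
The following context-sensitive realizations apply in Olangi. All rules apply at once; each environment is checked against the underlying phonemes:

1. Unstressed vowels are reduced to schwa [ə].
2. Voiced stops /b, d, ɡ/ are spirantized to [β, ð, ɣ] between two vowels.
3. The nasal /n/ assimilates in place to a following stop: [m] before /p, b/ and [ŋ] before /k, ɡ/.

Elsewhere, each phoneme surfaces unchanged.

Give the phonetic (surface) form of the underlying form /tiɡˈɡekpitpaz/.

[təɡˈɡekpətpəz]

/i/ (between /t/ and /ɡ/): in an unstressed syllable, so rule 1 applies → [ə].
/ɡ/ (between /i/ and /ɡ/) fails the environment for rule 2, so it stays [ɡ].
/ɡ/ (between /ɡ/ and /e/): rule 2 targets it, but not between two vowels → unchanged [ɡ].
/e/ — between /ɡ/ and /k/; rule 1 does not apply here → [e].
/i/ meets the environment for rule 1 (in an unstressed syllable) → [ə].
/a/ — between /p/ and /z/, in an unstressed syllable — surfaces as [ə] (rule 1).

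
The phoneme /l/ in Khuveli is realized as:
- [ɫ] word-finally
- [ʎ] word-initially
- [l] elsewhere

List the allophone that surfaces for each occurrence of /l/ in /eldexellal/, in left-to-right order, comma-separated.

[l], [l], [l], [ɫ]

Occurrence 1 (position 2): no conditioning environment matches → elsewhere allophone [l].
Occurrence 2 (position 7): no conditioning environment matches → elsewhere allophone [l].
Occurrence 3 (position 8): no conditioning environment matches → elsewhere allophone [l].
Occurrence 4 (position 10): word-finally → [ɫ].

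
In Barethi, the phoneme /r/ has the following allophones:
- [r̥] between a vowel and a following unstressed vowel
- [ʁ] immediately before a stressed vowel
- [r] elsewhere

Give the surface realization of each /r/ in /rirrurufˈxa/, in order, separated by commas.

[r], [r], [r], [r̥]

Occurrence 1 (position 1): no conditioning environment matches → elsewhere allophone [r].
Occurrence 2 (position 3): no conditioning environment matches → elsewhere allophone [r].
Occurrence 3 (position 4): no conditioning environment matches → elsewhere allophone [r].
Occurrence 4 (position 6): between a vowel and a following unstressed vowel → [r̥].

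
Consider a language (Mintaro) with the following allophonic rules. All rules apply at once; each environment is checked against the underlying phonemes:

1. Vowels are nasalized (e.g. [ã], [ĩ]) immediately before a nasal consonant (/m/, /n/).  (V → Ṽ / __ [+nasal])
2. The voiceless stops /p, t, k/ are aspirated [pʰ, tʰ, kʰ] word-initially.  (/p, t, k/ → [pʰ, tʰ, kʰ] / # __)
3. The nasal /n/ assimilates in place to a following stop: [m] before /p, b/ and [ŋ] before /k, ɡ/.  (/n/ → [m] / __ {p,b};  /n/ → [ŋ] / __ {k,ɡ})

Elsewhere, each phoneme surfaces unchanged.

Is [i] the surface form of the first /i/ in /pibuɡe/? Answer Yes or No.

Yes

/i/ — between /p/ and /b/; rule 1 does not apply here → [i].
The actual realization is [i], which matches [i].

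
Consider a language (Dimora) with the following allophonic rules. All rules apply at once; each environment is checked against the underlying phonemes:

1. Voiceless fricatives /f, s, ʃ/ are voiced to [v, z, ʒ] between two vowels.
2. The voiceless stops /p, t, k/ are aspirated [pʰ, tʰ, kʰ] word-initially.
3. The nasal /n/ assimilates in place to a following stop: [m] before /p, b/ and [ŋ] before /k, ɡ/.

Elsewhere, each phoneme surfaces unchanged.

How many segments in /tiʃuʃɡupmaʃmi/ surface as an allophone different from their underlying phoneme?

2

Segments that undergo a rule: /t/ → [tʰ] (rule 2); /ʃ/ → [ʒ] (rule 1).
All other segments surface unchanged.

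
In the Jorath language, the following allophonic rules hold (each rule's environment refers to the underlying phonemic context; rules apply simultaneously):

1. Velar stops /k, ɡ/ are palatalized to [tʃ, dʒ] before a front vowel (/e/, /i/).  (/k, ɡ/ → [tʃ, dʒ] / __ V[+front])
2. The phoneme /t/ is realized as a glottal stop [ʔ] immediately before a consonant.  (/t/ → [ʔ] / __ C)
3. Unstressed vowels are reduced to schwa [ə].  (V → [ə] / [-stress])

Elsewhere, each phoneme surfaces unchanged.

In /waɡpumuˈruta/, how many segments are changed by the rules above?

Segments that undergo a rule: /a/ → [ə] (rule 3); /u/ → [ə] (rule 3); /u/ → [ə] (rule 3); /a/ → [ə] (rule 3).
All other segments surface unchanged.

4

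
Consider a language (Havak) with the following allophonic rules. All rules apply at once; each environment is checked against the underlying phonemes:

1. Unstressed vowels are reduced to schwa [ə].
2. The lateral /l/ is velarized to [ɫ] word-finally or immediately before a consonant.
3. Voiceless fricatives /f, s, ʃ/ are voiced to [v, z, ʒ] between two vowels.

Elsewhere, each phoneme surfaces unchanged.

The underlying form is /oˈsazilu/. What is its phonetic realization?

[əˈzazələ]

/o/ (word-initial) occurs in an unstressed syllable → [ə] by rule 1.
/s/ — between /o/ and /a/, between two vowels — surfaces as [z] (rule 3).
/a/ — between /s/ and /z/; rule 1 does not apply here → [a].
/z/ (between /a/ and /i/) is unaffected → [z].
/i/ — between /z/ and /l/, in an unstressed syllable — surfaces as [ə] (rule 1).
/l/ — between /i/ and /u/; rule 2 does not apply here → [l].
/u/ — word-final, in an unstressed syllable — surfaces as [ə] (rule 1).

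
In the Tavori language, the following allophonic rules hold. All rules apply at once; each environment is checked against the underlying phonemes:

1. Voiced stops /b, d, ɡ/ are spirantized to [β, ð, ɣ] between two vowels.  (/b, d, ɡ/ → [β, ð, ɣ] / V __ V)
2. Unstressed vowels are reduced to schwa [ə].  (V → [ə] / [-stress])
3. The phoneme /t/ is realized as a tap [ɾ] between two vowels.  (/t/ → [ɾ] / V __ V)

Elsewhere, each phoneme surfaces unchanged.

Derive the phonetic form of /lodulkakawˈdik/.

/o/ (between /l/ and /d/): in an unstressed syllable, so rule 2 applies → [ə].
/d/ (between /o/ and /u/): between two vowels, so rule 1 applies → [ð].
/u/ (between /d/ and /l/): in an unstressed syllable, so rule 2 applies → [ə].
/a/ meets the environment for rule 2 (in an unstressed syllable) → [ə].
/a/ (between /k/ and /w/) occurs in an unstressed syllable → [ə] by rule 2.
/d/ — between /w/ and /i/; rule 1 does not apply here → [d].
/i/ (between /d/ and /k/) is in the target of rule 2 but the environment (in an unstressed syllable) is not met → [i].

[ləðəlkəkəwˈdik]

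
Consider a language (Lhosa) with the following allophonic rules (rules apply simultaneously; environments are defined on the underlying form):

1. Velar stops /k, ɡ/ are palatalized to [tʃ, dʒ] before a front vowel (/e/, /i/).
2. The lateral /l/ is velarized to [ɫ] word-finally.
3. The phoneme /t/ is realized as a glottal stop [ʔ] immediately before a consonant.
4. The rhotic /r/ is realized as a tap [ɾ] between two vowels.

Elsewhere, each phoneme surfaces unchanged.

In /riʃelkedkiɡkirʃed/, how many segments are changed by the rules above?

Segments that undergo a rule: /k/ → [tʃ] (rule 1); /k/ → [tʃ] (rule 1); /k/ → [tʃ] (rule 1).
All other segments surface unchanged.

3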